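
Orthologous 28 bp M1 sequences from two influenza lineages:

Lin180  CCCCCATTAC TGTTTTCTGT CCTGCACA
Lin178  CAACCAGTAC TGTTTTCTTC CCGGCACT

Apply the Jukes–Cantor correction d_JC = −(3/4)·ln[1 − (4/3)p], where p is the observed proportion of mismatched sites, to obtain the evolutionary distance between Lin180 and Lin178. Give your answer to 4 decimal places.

The sequences differ at positions 2 (C/A), 3 (C/A), 7 (T/G), 19 (G/T), 20 (T/C), 23 (T/G), 28 (A/T).
p = 7/28 = 0.250000.
d = −0.75 · ln(1 − (4/3)·0.250000) = −0.75 · ln(0.666667) = −0.75 · (-0.405465) = 0.3041.

0.3041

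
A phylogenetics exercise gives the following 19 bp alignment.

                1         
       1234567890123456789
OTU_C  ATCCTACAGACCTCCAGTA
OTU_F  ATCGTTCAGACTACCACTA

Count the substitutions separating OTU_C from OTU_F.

Differing sites — 4:C/G; 6:A/T; 12:C/T; 13:T/A; 17:G/C.
That gives 5 mismatches out of 19 aligned sites, so the Hamming distance is 5.

5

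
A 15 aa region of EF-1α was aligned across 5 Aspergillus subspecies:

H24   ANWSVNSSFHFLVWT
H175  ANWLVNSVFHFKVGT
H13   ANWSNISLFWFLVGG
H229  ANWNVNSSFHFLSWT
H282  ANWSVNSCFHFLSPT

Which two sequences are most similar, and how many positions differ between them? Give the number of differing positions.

Pairwise Hamming distances:
  H24 vs H175: 4
  H24 vs H13: 6
  H24 vs H229: 2
  H24 vs H282: 3
  H175 vs H13: 7
  H175 vs H229: 5
  H175 vs H282: 5
  H13 vs H229: 8
  H13 vs H282: 7
  H229 vs H282: 3
The smallest is 2, between H24 and H229.

2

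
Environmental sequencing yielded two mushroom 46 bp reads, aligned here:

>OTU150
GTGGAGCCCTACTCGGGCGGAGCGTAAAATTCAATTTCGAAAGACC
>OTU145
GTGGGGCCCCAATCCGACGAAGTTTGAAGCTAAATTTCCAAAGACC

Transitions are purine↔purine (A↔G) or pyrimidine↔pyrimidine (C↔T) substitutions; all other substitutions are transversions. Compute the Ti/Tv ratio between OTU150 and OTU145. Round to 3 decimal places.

Mismatches occur at site 5 (A↔G, transition), site 10 (T↔C, transition), site 12 (C↔A, transversion), site 15 (G↔C, transversion), site 17 (G↔A, transition), site 20 (G↔A, transition), site 23 (C↔T, transition), site 24 (G↔T, transversion), site 26 (A↔G, transition), site 29 (A↔G, transition), site 30 (T↔C, transition), site 32 (C↔A, transversion), site 39 (G↔C, transversion).
Of the 13 differences, 8 transitions and 5 transversions, so Ti/Tv = 8/5 = 1.600.

1.600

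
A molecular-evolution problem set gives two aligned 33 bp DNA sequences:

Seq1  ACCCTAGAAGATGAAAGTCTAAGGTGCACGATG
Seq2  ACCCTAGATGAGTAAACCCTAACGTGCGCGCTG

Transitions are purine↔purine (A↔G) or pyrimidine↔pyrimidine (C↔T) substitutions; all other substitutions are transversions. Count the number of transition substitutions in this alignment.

2

Differing sites — 9:A/T (Tv); 12:T/G (Tv); 13:G/T (Tv); 17:G/C (Tv); 18:T/C (Ti); 23:G/C (Tv); 28:A/G (Ti); 31:A/C (Tv).
Of the 8 differences, 2 transitions and 6 transversions, so the answer is 2.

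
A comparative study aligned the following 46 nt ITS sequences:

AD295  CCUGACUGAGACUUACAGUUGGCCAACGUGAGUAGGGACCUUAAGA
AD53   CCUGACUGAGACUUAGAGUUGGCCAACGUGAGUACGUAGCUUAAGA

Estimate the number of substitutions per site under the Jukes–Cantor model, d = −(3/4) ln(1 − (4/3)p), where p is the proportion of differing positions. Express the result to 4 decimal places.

Differing sites — 16:C/G; 35:G/C; 37:G/U; 39:C/G.
p = 4/46 = 0.086957.
d = −0.75 · ln(1 − (4/3)·0.086957) = −0.75 · ln(0.884057) = −0.75 · (-0.123234) = 0.0924.

0.0924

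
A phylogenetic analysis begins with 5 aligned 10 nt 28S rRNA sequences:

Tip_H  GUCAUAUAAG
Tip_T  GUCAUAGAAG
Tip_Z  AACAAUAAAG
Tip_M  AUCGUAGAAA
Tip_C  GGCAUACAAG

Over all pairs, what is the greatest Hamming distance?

6

Pairwise Hamming distances:
  Tip_H vs Tip_T: 1
  Tip_H vs Tip_Z: 5
  Tip_H vs Tip_M: 4
  Tip_H vs Tip_C: 2
  Tip_T vs Tip_Z: 5
  Tip_T vs Tip_M: 3
  Tip_T vs Tip_C: 2
  Tip_Z vs Tip_M: 6
  Tip_Z vs Tip_C: 5
  Tip_M vs Tip_C: 5
The largest is 6, between Tip_Z and Tip_M.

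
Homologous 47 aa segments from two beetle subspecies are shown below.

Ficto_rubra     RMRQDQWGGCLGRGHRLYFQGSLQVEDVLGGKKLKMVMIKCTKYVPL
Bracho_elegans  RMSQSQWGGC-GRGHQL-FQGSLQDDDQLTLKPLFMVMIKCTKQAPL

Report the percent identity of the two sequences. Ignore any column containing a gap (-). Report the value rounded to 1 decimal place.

73.3%

Excluding the 2 gap columns leaves 45 comparable sites.
Mismatches occur at site 3 (R→S), site 5 (D→S), site 16 (R→Q), site 25 (V→D), site 26 (E→D), site 28 (V→Q), site 30 (G→T), site 31 (G→L), site 33 (K→P), site 35 (K→F), site 44 (Y→Q), site 45 (V→A).
33 of the 45 comparable sites match, so the percent identity is 33/45 × 100 = 73.3%.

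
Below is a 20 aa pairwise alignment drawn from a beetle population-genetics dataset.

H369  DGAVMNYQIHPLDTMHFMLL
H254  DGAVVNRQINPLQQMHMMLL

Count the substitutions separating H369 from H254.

Mismatches occur at site 5 (M/V), site 7 (Y/R), site 10 (H/N), site 13 (D/Q), site 14 (T/Q), site 17 (F/M).
That gives 6 mismatches out of 20 aligned sites, so the Hamming distance is 6.

6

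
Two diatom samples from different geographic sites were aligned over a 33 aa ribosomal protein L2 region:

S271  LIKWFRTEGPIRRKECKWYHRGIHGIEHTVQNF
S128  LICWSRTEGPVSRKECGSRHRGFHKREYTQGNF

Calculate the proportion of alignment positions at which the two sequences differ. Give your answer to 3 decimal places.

The sequences differ at positions 3 (K/C), 5 (F/S), 11 (I/V), 12 (R/S), 17 (K/G), 18 (W/S), 19 (Y/R), 23 (I/F), 25 (G/K), 26 (I/R), 28 (H/Y), 30 (V/Q), 31 (Q/G).
There are 13 differences over 33 sites, so p = 13/33 = 0.394.

0.394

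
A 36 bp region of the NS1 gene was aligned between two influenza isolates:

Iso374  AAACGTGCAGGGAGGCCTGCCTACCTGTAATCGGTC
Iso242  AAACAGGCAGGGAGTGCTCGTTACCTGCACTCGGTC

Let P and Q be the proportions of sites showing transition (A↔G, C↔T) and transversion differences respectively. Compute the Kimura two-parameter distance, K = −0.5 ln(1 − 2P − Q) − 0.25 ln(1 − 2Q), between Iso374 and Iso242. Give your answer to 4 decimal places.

0.3041

Mismatches occur at site 5 (G/A, transition), site 6 (T/G, transversion), site 15 (G/T, transversion), site 16 (C/G, transversion), site 19 (G/C, transversion), site 20 (C/G, transversion), site 21 (C/T, transition), site 28 (T/C, transition), site 30 (A/C, transversion).
Of the 9 differences, 3 transitions and 6 transversions over 36 sites: P = 3/36 = 0.083333, Q = 6/36 = 0.166667.
d = −0.5·ln(0.666667) − 0.25·ln(0.666666) = −0.5·(-0.405465) − 0.25·(-0.405466) = 0.3041.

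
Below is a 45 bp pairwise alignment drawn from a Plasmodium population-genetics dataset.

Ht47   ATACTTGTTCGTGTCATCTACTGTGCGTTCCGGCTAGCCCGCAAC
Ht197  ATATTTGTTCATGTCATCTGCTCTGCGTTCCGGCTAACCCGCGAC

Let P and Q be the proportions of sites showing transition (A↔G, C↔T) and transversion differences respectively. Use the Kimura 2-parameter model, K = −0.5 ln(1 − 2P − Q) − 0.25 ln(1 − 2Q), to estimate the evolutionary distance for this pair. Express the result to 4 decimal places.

0.1515

The sequences differ at positions 4 (C/T, transition), 11 (G/A, transition), 20 (A/G, transition), 23 (G/C, transversion), 37 (G/A, transition), 43 (A/G, transition).
Of the 6 differences, 5 transitions and 1 transversion over 45 sites: P = 5/45 = 0.111111, Q = 1/45 = 0.022222.
d = −0.5·ln(0.755556) − 0.25·ln(0.955556) = −0.5·(-0.280301) − 0.25·(-0.045462) = 0.1515.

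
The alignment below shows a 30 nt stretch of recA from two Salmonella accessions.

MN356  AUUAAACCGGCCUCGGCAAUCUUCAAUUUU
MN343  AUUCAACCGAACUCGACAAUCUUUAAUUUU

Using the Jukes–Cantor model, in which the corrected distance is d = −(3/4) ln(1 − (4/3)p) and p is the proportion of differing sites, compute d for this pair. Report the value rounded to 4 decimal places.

0.1885

Mismatches occur at site 4 (A/C), site 10 (G/A), site 11 (C/A), site 16 (G/A), site 24 (C/U).
p = 5/30 = 0.166667.
d = −0.75 · ln(1 − (4/3)·0.166667) = −0.75 · ln(0.777777) = −0.75 · (-0.251315) = 0.1885.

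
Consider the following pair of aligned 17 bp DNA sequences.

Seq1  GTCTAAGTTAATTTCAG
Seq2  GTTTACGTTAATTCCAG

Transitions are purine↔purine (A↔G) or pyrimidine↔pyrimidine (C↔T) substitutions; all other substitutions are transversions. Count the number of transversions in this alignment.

1

Mismatches occur at site 3 (C→T, transition), site 6 (A→C, transversion), site 14 (T→C, transition).
Of the 3 differences, 2 transitions and 1 transversion, so the answer is 1.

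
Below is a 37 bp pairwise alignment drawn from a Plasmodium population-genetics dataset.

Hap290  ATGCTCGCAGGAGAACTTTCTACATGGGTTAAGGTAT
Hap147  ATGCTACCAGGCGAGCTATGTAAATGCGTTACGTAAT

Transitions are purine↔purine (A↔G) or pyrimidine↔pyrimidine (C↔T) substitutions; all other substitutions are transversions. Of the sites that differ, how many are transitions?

Differing sites — 6:C/A (Tv); 7:G/C (Tv); 12:A/C (Tv); 15:A/G (Ti); 18:T/A (Tv); 20:C/G (Tv); 23:C/A (Tv); 27:G/C (Tv); 32:A/C (Tv); 34:G/T (Tv); 35:T/A (Tv).
Of the 11 differences, 1 transition and 10 transversions, so the answer is 1.

1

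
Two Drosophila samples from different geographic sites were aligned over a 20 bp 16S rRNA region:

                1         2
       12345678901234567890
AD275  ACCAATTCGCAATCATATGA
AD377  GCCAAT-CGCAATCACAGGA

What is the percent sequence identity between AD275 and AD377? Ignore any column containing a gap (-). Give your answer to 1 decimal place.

84.2%

Excluding the 1 gap column leaves 19 comparable sites.
Mismatches occur at site 1 (A→G), site 16 (T→C), site 18 (T→G).
16 of the 19 comparable sites match, so the percent identity is 16/19 × 100 = 84.2%.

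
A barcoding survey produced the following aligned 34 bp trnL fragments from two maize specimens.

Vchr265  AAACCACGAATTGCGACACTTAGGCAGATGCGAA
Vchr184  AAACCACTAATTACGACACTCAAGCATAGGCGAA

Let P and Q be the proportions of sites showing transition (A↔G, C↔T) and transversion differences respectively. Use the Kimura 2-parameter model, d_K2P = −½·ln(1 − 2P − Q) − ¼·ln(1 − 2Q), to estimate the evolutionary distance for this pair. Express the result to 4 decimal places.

The sequences differ at positions 8 (G/T, transversion), 13 (G/A, transition), 21 (T/C, transition), 23 (G/A, transition), 27 (G/T, transversion), 29 (T/G, transversion).
Of the 6 differences, 3 transitions and 3 transversions over 34 sites: P = 3/34 = 0.088235, Q = 3/34 = 0.088235.
d = −0.5·ln(0.735295) − 0.25·ln(0.823530) = −0.5·(-0.307483) − 0.25·(-0.194155) = 0.2023.

0.2023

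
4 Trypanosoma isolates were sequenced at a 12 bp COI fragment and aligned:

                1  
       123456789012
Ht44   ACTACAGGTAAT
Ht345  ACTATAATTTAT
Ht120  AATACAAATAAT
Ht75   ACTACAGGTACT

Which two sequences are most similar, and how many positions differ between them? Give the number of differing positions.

1

Pairwise Hamming distances:
  Ht44 vs Ht345: 4
  Ht44 vs Ht120: 3
  Ht44 vs Ht75: 1
  Ht345 vs Ht120: 4
  Ht345 vs Ht75: 5
  Ht120 vs Ht75: 4
The smallest is 1, between Ht44 and Ht75.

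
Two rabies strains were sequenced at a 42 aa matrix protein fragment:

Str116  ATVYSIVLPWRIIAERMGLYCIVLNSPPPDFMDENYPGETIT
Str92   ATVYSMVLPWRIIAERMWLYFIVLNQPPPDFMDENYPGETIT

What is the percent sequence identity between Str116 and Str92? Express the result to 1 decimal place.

90.5%

Mismatches occur at site 6 (I→M), site 18 (G→W), site 21 (C→F), site 26 (S→Q).
38 of the 42 sites match, so the percent identity is 38/42 × 100 = 90.5%.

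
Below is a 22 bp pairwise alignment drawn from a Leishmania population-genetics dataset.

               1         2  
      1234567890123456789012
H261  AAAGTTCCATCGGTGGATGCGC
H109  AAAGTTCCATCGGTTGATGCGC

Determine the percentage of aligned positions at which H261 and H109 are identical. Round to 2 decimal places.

95.45%

Differing sites — 15:G/T.
21 of the 22 sites match, so the percent identity is 21/22 × 100 = 95.45%.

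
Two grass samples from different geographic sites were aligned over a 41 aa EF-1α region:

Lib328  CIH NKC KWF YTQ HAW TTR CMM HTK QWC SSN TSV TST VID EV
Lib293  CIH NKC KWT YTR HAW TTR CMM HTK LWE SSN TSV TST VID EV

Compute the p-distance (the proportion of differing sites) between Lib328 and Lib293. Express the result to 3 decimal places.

0.098

The sequences differ at positions 9 (F/T), 12 (Q/R), 25 (Q/L), 27 (C/E).
There are 4 differences over 41 sites, so p = 4/41 = 0.098.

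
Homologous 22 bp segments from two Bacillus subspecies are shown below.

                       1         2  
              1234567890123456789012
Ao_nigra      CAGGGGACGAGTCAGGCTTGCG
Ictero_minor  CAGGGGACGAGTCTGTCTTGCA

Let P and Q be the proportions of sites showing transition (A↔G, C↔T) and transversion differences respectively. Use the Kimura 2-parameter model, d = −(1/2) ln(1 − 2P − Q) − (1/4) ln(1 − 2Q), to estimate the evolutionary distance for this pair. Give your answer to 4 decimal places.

Mismatches occur at site 14 (A/T, transversion), site 16 (G/T, transversion), site 22 (G/A, transition).
Of the 3 differences, 1 transition and 2 transversions over 22 sites: P = 1/22 = 0.045455, Q = 2/22 = 0.090909.
d = −0.5·ln(0.818181) − 0.25·ln(0.818182) = −0.5·(-0.200672) − 0.25·(-0.200670) = 0.1505.

0.1505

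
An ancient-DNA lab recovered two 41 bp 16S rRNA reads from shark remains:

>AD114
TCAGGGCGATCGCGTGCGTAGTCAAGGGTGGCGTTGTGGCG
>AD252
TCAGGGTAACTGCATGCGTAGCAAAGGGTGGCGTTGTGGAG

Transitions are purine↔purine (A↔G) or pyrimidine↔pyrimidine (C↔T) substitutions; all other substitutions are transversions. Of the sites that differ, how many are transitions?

6

The sequences differ at positions 7 (C/T, transition), 8 (G/A, transition), 10 (T/C, transition), 11 (C/T, transition), 14 (G/A, transition), 22 (T/C, transition), 23 (C/A, transversion), 40 (C/A, transversion).
Of the 8 differences, 6 transitions and 2 transversions, so the answer is 6.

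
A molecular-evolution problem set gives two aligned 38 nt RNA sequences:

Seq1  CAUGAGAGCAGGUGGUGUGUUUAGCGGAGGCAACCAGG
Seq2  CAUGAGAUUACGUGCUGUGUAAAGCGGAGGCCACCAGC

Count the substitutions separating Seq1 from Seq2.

8

Mismatches occur at site 8 (G→U), site 9 (C→U), site 11 (G→C), site 15 (G→C), site 21 (U→A), site 22 (U→A), site 32 (A→C), site 38 (G→C).
That gives 8 mismatches out of 38 aligned sites, so the Hamming distance is 8.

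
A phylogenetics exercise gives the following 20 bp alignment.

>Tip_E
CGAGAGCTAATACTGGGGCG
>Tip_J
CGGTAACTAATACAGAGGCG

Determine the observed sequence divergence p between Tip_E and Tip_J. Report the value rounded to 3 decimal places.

Mismatches occur at site 3 (A↔G), site 4 (G↔T), site 6 (G↔A), site 14 (T↔A), site 16 (G↔A).
There are 5 differences over 20 sites, so p = 5/20 = 0.250.

0.250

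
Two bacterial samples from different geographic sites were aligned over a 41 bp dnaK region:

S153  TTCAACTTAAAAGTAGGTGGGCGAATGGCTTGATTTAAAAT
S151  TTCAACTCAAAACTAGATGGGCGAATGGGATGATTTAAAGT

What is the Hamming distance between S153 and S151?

6

Differing sites — 8:T/C; 13:G/C; 17:G/A; 29:C/G; 30:T/A; 40:A/G.
That gives 6 mismatches out of 41 aligned sites, so the Hamming distance is 6.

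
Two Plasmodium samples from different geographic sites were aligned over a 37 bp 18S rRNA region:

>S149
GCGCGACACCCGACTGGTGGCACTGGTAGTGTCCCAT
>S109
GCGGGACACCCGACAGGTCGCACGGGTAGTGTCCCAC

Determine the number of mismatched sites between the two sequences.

Differing sites — 4:C/G; 15:T/A; 19:G/C; 24:T/G; 37:T/C.
That gives 5 mismatches out of 37 aligned sites, so the Hamming distance is 5.

5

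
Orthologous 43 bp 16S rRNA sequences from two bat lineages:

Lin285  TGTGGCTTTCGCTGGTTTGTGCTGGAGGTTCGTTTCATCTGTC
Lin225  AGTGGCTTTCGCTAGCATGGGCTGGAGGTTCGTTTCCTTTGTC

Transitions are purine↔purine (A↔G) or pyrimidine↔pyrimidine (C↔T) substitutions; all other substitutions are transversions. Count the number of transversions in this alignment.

4

The sequences differ at positions 1 (T/A, transversion), 14 (G/A, transition), 16 (T/C, transition), 17 (T/A, transversion), 20 (T/G, transversion), 37 (A/C, transversion), 39 (C/T, transition).
Of the 7 differences, 3 transitions and 4 transversions, so the answer is 4.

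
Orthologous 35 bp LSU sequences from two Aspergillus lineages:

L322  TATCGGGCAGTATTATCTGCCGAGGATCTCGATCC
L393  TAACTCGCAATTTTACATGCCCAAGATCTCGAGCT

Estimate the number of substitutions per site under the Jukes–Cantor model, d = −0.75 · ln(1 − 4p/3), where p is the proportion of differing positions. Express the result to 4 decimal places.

Differing sites — 3:T/A; 5:G/T; 6:G/C; 10:G/A; 12:A/T; 16:T/C; 17:C/A; 22:G/C; 24:G/A; 33:T/G; 35:C/T.
p = 11/35 = 0.314286.
d = −0.75 · ln(1 − (4/3)·0.314286) = −0.75 · ln(0.580952) = −0.75 · (-0.543087) = 0.4073.

0.4073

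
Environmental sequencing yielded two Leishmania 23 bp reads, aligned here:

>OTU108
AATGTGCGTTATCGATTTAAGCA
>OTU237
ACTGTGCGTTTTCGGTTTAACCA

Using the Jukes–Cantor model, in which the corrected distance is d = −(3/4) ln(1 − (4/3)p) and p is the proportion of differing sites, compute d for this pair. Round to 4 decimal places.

The sequences differ at positions 2 (A/C), 11 (A/T), 15 (A/G), 21 (G/C).
p = 4/23 = 0.173913.
d = −0.75 · ln(1 − (4/3)·0.173913) = −0.75 · ln(0.768116) = −0.75 · (-0.263815) = 0.1979.

0.1979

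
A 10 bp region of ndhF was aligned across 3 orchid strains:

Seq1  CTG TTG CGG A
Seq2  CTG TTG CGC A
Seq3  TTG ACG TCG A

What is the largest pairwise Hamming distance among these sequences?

6

Pairwise Hamming distances:
  Seq1 vs Seq2: 1
  Seq1 vs Seq3: 5
  Seq2 vs Seq3: 6
The largest is 6, between Seq2 and Seq3.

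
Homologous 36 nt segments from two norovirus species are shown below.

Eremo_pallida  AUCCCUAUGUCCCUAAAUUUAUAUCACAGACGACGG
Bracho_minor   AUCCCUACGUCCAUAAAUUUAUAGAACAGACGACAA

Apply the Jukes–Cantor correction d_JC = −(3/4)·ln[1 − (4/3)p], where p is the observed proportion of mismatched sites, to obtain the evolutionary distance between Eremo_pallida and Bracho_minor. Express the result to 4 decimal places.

0.1885

Mismatches occur at site 8 (U→C), site 13 (C→A), site 24 (U→G), site 25 (C→A), site 35 (G→A), site 36 (G→A).
p = 6/36 = 0.166667.
d = −0.75 · ln(1 − (4/3)·0.166667) = −0.75 · ln(0.777777) = −0.75 · (-0.251315) = 0.1885.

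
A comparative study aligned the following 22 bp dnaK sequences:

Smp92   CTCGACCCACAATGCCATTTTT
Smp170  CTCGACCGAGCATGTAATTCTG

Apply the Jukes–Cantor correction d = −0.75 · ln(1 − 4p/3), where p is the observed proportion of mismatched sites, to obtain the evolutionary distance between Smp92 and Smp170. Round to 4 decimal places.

0.4141

Mismatches occur at site 8 (C→G), site 10 (C→G), site 11 (A→C), site 15 (C→T), site 16 (C→A), site 20 (T→C), site 22 (T→G).
p = 7/22 = 0.318182.
d = −0.75 · ln(1 − (4/3)·0.318182) = −0.75 · ln(0.575757) = −0.75 · (-0.552070) = 0.4141.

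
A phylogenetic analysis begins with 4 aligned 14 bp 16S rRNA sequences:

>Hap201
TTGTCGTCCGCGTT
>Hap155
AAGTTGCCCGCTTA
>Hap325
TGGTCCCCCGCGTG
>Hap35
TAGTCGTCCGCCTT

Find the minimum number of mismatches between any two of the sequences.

Pairwise Hamming distances:
  Hap201 vs Hap155: 6
  Hap201 vs Hap325: 4
  Hap201 vs Hap35: 2
  Hap155 vs Hap325: 6
  Hap155 vs Hap35: 5
  Hap325 vs Hap35: 5
The smallest is 2, between Hap201 and Hap35.

2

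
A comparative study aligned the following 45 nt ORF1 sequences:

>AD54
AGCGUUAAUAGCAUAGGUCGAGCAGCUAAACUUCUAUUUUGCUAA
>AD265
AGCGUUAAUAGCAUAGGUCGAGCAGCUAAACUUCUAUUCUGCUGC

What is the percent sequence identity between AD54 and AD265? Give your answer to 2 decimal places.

Differing sites — 39:U/C; 44:A/G; 45:A/C.
42 of the 45 sites match, so the percent identity is 42/45 × 100 = 93.33%.

93.33%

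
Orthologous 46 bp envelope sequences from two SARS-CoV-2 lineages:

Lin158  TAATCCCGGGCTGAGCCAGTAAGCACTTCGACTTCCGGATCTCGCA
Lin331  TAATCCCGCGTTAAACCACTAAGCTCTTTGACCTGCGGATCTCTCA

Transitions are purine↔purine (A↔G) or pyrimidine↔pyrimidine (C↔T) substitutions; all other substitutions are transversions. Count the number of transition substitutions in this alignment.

5

Differing sites — 9:G/C (Tv); 11:C/T (Ti); 13:G/A (Ti); 15:G/A (Ti); 19:G/C (Tv); 25:A/T (Tv); 29:C/T (Ti); 33:T/C (Ti); 35:C/G (Tv); 44:G/T (Tv).
Of the 10 differences, 5 transitions and 5 transversions, so the answer is 5.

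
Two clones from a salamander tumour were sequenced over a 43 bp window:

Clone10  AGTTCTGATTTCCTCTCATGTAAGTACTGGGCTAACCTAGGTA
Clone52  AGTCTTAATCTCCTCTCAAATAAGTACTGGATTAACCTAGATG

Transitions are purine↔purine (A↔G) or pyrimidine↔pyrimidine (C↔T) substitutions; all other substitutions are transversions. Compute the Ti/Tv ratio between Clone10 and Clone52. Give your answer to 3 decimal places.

The sequences differ at positions 4 (T/C, transition), 5 (C/T, transition), 7 (G/A, transition), 10 (T/C, transition), 19 (T/A, transversion), 20 (G/A, transition), 31 (G/A, transition), 32 (C/T, transition), 41 (G/A, transition), 43 (A/G, transition).
Of the 10 differences, 9 transitions and 1 transversion, so Ti/Tv = 9/1 = 9.000.

9.000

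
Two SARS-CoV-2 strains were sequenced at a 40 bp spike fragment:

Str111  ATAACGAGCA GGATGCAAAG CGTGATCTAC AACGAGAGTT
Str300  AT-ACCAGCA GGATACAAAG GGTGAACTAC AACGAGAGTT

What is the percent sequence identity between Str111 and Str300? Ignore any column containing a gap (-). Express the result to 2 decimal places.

Excluding the 1 gap column leaves 39 comparable sites.
The sequences differ at positions 6 (G/C), 15 (G/A), 21 (C/G), 26 (T/A).
35 of the 39 comparable sites match, so the percent identity is 35/39 × 100 = 89.74%.

89.74%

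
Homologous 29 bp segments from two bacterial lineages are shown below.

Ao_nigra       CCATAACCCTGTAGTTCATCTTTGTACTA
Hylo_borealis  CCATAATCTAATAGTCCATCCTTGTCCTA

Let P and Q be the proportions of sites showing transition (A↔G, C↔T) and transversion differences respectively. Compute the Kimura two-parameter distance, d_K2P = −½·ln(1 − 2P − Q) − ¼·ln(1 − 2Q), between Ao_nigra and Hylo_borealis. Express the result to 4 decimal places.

The sequences differ at positions 7 (C/T, transition), 9 (C/T, transition), 10 (T/A, transversion), 11 (G/A, transition), 16 (T/C, transition), 21 (T/C, transition), 26 (A/C, transversion).
Of the 7 differences, 5 transitions and 2 transversions over 29 sites: P = 5/29 = 0.172414, Q = 2/29 = 0.068966.
d = −0.5·ln(0.586206) − 0.25·ln(0.862068) = −0.5·(-0.534084) − 0.25·(-0.148421) = 0.3041.

0.3041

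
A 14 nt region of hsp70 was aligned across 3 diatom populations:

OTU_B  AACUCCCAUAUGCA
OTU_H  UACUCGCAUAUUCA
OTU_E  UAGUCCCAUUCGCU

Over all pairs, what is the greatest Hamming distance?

Pairwise Hamming distances:
  OTU_B vs OTU_H: 3
  OTU_B vs OTU_E: 5
  OTU_H vs OTU_E: 6
The largest is 6, between OTU_H and OTU_E.

6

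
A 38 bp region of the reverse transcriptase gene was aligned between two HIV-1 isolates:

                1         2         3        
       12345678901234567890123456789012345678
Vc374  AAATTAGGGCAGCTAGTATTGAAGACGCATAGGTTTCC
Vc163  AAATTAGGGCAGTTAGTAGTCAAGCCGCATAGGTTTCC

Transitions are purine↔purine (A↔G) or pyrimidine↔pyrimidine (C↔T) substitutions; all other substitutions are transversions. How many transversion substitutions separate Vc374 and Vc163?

The sequences differ at positions 13 (C/T, transition), 19 (T/G, transversion), 21 (G/C, transversion), 25 (A/C, transversion).
Of the 4 differences, 1 transition and 3 transversions, so the answer is 3.

3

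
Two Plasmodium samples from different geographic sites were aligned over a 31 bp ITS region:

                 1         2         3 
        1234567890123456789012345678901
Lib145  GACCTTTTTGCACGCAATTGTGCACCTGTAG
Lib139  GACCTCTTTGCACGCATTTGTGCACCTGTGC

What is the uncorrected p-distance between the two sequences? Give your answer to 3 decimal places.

0.129

Mismatches occur at site 6 (T/C), site 17 (A/T), site 30 (A/G), site 31 (G/C).
There are 4 differences over 31 sites, so p = 4/31 = 0.129.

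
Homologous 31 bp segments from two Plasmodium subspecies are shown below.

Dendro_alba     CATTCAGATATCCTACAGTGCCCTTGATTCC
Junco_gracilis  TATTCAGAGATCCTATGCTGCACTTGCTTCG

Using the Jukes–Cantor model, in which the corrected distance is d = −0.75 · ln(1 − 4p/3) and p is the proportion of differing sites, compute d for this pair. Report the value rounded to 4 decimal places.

Mismatches occur at site 1 (C/T), site 9 (T/G), site 16 (C/T), site 17 (A/G), site 18 (G/C), site 22 (C/A), site 27 (A/C), site 31 (C/G).
p = 8/31 = 0.258065.
d = −0.75 · ln(1 − (4/3)·0.258065) = −0.75 · ln(0.655913) = −0.75 · (-0.421727) = 0.3163.

0.3163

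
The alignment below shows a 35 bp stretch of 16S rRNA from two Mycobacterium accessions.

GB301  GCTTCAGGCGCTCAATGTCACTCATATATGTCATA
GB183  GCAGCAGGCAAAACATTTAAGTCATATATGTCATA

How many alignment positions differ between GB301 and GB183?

Differing sites — 3:T/A; 4:T/G; 10:G/A; 11:C/A; 12:T/A; 13:C/A; 14:A/C; 17:G/T; 19:C/A; 21:C/G.
That gives 10 mismatches out of 35 aligned sites, so the Hamming distance is 10.

10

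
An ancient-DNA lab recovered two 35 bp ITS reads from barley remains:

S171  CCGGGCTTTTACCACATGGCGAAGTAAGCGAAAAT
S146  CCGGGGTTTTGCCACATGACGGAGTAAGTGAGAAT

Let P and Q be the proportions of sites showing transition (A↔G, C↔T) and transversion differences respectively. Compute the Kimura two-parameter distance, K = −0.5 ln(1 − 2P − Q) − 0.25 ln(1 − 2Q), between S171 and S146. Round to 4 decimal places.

0.2034

The sequences differ at positions 6 (C/G, transversion), 11 (A/G, transition), 19 (G/A, transition), 22 (A/G, transition), 29 (C/T, transition), 32 (A/G, transition).
Of the 6 differences, 5 transitions and 1 transversion over 35 sites: P = 5/35 = 0.142857, Q = 1/35 = 0.028571.
d = −0.5·ln(0.685715) − 0.25·ln(0.942858) = −0.5·(-0.377293) − 0.25·(-0.058840) = 0.2034.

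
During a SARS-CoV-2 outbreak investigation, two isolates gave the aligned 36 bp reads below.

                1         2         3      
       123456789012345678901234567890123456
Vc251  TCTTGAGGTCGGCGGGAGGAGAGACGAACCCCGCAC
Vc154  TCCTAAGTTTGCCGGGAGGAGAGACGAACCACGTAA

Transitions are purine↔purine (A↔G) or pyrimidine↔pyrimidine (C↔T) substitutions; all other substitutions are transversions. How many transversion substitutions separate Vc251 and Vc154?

4

Mismatches occur at site 3 (T/C, transition), site 5 (G/A, transition), site 8 (G/T, transversion), site 10 (C/T, transition), site 12 (G/C, transversion), site 31 (C/A, transversion), site 34 (C/T, transition), site 36 (C/A, transversion).
Of the 8 differences, 4 transitions and 4 transversions, so the answer is 4.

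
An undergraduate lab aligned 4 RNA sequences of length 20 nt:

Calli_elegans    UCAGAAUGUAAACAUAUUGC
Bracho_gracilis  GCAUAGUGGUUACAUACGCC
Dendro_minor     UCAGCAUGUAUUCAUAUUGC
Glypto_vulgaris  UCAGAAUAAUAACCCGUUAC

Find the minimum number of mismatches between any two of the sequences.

Pairwise Hamming distances:
  Calli_elegans vs Bracho_gracilis: 9
  Calli_elegans vs Dendro_minor: 3
  Calli_elegans vs Glypto_vulgaris: 7
  Bracho_gracilis vs Dendro_minor: 10
  Bracho_gracilis vs Glypto_vulgaris: 12
  Dendro_minor vs Glypto_vulgaris: 10
The smallest is 3, between Calli_elegans and Dendro_minor.

3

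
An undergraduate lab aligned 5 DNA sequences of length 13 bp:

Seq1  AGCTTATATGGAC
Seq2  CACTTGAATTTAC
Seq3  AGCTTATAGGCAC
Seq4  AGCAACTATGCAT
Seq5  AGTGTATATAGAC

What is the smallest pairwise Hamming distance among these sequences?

2

Pairwise Hamming distances:
  Seq1 vs Seq2: 6
  Seq1 vs Seq3: 2
  Seq1 vs Seq4: 5
  Seq1 vs Seq5: 3
  Seq2 vs Seq3: 7
  Seq2 vs Seq4: 9
  Seq2 vs Seq5: 8
  Seq3 vs Seq4: 5
  Seq3 vs Seq5: 5
  Seq4 vs Seq5: 7
The smallest is 2, between Seq1 and Seq3.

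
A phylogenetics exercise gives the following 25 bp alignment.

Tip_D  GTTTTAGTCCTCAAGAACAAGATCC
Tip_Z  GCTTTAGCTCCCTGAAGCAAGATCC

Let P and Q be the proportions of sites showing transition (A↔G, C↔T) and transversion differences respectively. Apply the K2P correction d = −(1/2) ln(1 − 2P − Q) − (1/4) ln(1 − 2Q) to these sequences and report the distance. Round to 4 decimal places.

Mismatches occur at site 2 (T↔C, transition), site 8 (T↔C, transition), site 9 (C↔T, transition), site 11 (T↔C, transition), site 13 (A↔T, transversion), site 14 (A↔G, transition), site 15 (G↔A, transition), site 17 (A↔G, transition).
Of the 8 differences, 7 transitions and 1 transversion over 25 sites: P = 7/25 = 0.280000, Q = 1/25 = 0.040000.
d = −0.5·ln(0.400000) − 0.25·ln(0.920000) = −0.5·(-0.916291) − 0.25·(-0.083382) = 0.4790.

0.4790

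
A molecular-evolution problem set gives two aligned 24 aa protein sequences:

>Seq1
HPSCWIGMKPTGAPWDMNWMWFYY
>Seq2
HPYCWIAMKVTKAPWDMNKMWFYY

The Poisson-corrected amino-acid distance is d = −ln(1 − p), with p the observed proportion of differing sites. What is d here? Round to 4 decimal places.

0.2336

Differing sites — 3:S/Y; 7:G/A; 10:P/V; 12:G/K; 19:W/K.
p = 5/24 = 0.208333.
d = −ln(1 − 0.208333) = −ln(0.791667) = 0.2336.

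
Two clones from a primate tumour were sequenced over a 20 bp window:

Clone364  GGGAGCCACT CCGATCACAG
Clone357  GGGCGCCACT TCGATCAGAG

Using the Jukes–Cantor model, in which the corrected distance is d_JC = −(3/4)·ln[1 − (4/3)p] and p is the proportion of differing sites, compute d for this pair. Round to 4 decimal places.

Mismatches occur at site 4 (A→C), site 11 (C→T), site 18 (C→G).
p = 3/20 = 0.150000.
d = −0.75 · ln(1 − (4/3)·0.150000) = −0.75 · ln(0.800000) = −0.75 · (-0.223144) = 0.1674.

0.1674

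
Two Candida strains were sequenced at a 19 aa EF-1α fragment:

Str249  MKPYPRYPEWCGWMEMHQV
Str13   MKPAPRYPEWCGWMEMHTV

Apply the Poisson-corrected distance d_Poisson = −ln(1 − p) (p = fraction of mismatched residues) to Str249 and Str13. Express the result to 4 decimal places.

Mismatches occur at site 4 (Y→A), site 18 (Q→T).
p = 2/19 = 0.105263.
d = −ln(1 − 0.105263) = −ln(0.894737) = 0.1112.

0.1112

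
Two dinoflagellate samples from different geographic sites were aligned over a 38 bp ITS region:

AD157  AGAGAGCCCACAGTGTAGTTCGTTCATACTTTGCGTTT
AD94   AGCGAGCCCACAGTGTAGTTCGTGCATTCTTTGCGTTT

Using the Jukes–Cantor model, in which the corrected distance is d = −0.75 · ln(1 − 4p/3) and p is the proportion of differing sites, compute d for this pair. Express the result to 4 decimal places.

0.0834

The sequences differ at positions 3 (A/C), 24 (T/G), 28 (A/T).
p = 3/38 = 0.078947.
d = −0.75 · ln(1 − (4/3)·0.078947) = −0.75 · ln(0.894737) = −0.75 · (-0.111225) = 0.0834.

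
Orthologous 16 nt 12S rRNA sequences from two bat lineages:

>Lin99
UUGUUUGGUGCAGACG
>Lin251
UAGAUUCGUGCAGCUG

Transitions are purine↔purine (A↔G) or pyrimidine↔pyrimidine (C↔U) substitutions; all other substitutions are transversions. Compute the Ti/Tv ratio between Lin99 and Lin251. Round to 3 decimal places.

The sequences differ at positions 2 (U/A, transversion), 4 (U/A, transversion), 7 (G/C, transversion), 14 (A/C, transversion), 15 (C/U, transition).
Of the 5 differences, 1 transition and 4 transversions, so Ti/Tv = 1/4 = 0.250.

0.250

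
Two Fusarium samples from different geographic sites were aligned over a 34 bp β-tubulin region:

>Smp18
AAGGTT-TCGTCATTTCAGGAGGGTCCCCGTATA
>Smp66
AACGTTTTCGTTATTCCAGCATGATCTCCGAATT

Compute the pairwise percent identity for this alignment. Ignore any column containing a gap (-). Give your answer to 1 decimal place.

72.7%

Excluding the 1 gap column leaves 33 comparable sites.
Differing sites — 3:G/C; 12:C/T; 16:T/C; 20:G/C; 22:G/T; 24:G/A; 27:C/T; 31:T/A; 34:A/T.
24 of the 33 comparable sites match, so the percent identity is 24/33 × 100 = 72.7%.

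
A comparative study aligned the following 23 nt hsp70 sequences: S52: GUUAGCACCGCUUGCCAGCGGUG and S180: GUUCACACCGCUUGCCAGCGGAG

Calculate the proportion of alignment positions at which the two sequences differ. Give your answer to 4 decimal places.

Differing sites — 4:A/C; 5:G/A; 22:U/A.
There are 3 differences over 23 sites, so p = 3/23 = 0.1304.

0.1304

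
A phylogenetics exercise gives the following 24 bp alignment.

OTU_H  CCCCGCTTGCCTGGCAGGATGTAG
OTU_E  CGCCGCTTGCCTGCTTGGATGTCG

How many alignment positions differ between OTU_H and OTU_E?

Differing sites — 2:C/G; 14:G/C; 15:C/T; 16:A/T; 23:A/C.
That gives 5 mismatches out of 24 aligned sites, so the Hamming distance is 5.

5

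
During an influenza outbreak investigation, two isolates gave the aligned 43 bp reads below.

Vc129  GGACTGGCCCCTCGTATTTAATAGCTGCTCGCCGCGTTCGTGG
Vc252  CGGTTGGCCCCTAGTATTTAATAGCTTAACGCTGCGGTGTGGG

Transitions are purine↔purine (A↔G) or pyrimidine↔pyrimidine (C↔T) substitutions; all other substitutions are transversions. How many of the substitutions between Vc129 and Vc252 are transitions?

3

Differing sites — 1:G/C (Tv); 3:A/G (Ti); 4:C/T (Ti); 13:C/A (Tv); 27:G/T (Tv); 28:C/A (Tv); 29:T/A (Tv); 33:C/T (Ti); 37:T/G (Tv); 39:C/G (Tv); 40:G/T (Tv); 41:T/G (Tv).
Of the 12 differences, 3 transitions and 9 transversions, so the answer is 3.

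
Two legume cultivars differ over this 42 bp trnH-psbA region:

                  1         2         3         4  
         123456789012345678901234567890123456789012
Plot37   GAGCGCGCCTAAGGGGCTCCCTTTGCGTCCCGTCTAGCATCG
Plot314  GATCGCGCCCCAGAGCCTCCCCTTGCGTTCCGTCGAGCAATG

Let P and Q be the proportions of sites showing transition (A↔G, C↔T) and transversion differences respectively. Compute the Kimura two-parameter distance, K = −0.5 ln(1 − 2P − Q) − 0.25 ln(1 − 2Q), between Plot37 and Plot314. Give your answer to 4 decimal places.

Mismatches occur at site 3 (G/T, transversion), site 10 (T/C, transition), site 11 (A/C, transversion), site 14 (G/A, transition), site 16 (G/C, transversion), site 22 (T/C, transition), site 29 (C/T, transition), site 35 (T/G, transversion), site 40 (T/A, transversion), site 41 (C/T, transition).
Of the 10 differences, 5 transitions and 5 transversions over 42 sites: P = 5/42 = 0.119048, Q = 5/42 = 0.119048.
d = −0.5·ln(0.642856) − 0.25·ln(0.761904) = −0.5·(-0.441835) − 0.25·(-0.271935) = 0.2889.

0.2889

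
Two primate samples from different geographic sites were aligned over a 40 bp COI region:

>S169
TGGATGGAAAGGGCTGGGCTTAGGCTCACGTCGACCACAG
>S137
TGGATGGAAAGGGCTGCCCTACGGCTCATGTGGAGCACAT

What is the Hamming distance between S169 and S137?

8

Mismatches occur at site 17 (G→C), site 18 (G→C), site 21 (T→A), site 22 (A→C), site 29 (C→T), site 32 (C→G), site 35 (C→G), site 40 (G→T).
That gives 8 mismatches out of 40 aligned sites, so the Hamming distance is 8.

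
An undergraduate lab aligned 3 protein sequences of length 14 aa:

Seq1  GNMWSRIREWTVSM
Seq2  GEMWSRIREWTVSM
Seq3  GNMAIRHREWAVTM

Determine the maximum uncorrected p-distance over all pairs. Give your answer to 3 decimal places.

0.429

Pairwise Hamming distances:
  Seq1 vs Seq2: 1
  Seq1 vs Seq3: 5
  Seq2 vs Seq3: 6
The largest is 6 mismatches, between Seq2 and Seq3; p = 6/14 = 0.429.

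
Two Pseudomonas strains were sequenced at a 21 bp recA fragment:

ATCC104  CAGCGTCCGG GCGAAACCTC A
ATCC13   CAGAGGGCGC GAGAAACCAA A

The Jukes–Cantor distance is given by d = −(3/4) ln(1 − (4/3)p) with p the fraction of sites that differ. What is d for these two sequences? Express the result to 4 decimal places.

Differing sites — 4:C/A; 6:T/G; 7:C/G; 10:G/C; 12:C/A; 19:T/A; 20:C/A.
p = 7/21 = 0.333333.
d = −0.75 · ln(1 − (4/3)·0.333333) = −0.75 · ln(0.555556) = −0.75 · (-0.587786) = 0.4408.

0.4408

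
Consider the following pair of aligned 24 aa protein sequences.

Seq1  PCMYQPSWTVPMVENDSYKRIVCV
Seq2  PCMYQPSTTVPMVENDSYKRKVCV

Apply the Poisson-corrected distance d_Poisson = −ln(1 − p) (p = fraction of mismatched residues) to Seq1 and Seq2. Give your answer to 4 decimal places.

Mismatches occur at site 8 (W/T), site 21 (I/K).
p = 2/24 = 0.083333.
d = −ln(1 − 0.083333) = −ln(0.916667) = 0.0870.

0.0870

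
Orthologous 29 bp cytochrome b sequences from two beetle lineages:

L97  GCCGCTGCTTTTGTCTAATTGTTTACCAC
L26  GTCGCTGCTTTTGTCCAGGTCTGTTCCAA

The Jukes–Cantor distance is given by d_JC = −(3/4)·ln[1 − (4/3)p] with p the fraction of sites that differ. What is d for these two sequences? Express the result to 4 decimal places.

Differing sites — 2:C/T; 16:T/C; 18:A/G; 19:T/G; 21:G/C; 23:T/G; 25:A/T; 29:C/A.
p = 8/29 = 0.275862.
d = −0.75 · ln(1 − (4/3)·0.275862) = −0.75 · ln(0.632184) = −0.75 · (-0.458575) = 0.3439.

0.3439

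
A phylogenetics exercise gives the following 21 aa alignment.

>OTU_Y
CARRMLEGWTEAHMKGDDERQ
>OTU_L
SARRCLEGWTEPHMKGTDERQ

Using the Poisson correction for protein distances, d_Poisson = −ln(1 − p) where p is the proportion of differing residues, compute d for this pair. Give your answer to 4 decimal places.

0.2113

Differing sites — 1:C/S; 5:M/C; 12:A/P; 17:D/T.
p = 4/21 = 0.190476.
d = −ln(1 − 0.190476) = −ln(0.809524) = 0.2113.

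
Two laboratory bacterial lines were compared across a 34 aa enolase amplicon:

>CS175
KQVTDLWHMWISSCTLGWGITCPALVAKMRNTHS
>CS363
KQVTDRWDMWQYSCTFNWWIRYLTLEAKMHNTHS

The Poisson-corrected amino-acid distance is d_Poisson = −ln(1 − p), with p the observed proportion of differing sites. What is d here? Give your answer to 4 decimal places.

The sequences differ at positions 6 (L/R), 8 (H/D), 11 (I/Q), 12 (S/Y), 16 (L/F), 17 (G/N), 19 (G/W), 21 (T/R), 22 (C/Y), 23 (P/L), 24 (A/T), 26 (V/E), 30 (R/H).
p = 13/34 = 0.382353.
d = −ln(1 − 0.382353) = −ln(0.617647) = 0.4818.

0.4818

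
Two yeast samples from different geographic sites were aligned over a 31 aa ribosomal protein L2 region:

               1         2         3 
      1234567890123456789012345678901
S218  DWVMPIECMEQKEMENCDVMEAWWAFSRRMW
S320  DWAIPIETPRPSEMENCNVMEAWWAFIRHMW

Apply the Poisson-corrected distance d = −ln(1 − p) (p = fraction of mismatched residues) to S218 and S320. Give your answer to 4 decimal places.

Differing sites — 3:V/A; 4:M/I; 8:C/T; 9:M/P; 10:E/R; 11:Q/P; 12:K/S; 18:D/N; 27:S/I; 29:R/H.
p = 10/31 = 0.322581.
d = −ln(1 − 0.322581) = −ln(0.677419) = 0.3895.

0.3895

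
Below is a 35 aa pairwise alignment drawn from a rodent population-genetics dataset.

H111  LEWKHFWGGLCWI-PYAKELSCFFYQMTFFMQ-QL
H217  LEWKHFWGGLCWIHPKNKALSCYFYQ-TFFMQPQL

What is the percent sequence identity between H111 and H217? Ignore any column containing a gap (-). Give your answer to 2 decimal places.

87.50%

Excluding the 3 gap columns leaves 32 comparable sites.
Mismatches occur at site 16 (Y↔K), site 17 (A↔N), site 19 (E↔A), site 23 (F↔Y).
28 of the 32 comparable sites match, so the percent identity is 28/32 × 100 = 87.50%.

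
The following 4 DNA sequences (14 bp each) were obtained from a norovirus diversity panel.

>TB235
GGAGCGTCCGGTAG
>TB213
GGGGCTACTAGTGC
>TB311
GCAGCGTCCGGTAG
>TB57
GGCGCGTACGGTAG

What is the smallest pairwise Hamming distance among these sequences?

1

Pairwise Hamming distances:
  TB235 vs TB213: 7
  TB235 vs TB311: 1
  TB235 vs TB57: 2
  TB213 vs TB311: 8
  TB213 vs TB57: 8
  TB311 vs TB57: 3
The smallest is 1, between TB235 and TB311.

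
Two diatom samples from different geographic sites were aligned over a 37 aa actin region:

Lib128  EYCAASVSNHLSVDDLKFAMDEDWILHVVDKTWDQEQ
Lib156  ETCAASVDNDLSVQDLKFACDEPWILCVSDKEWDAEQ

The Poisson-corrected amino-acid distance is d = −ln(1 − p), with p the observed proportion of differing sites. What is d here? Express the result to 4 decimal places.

Differing sites — 2:Y/T; 8:S/D; 10:H/D; 14:D/Q; 20:M/C; 23:D/P; 27:H/C; 29:V/S; 32:T/E; 35:Q/A.
p = 10/37 = 0.270270.
d = −ln(1 − 0.270270) = −ln(0.729730) = 0.3151.

0.3151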